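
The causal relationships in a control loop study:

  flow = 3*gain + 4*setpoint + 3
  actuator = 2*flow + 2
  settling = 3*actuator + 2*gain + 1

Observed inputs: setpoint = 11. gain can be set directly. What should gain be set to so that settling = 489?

Substituting into the flow equation gives flow = 3*gain + 47.
actuator becomes 6*gain + 96.
Substituting into the settling equation gives settling = 20*gain + 289.
Solve 20*gain + 289 = 489: gain = (489 - 289) / 20 = 10.

gain = 10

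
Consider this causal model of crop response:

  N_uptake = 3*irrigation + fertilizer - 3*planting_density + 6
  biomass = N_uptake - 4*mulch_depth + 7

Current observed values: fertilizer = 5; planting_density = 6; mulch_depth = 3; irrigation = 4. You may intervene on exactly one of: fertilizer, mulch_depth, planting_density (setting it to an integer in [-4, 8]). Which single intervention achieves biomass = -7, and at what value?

Intervening on fertilizer: with other inputs at their observed values, biomass = fertilizer - 5. Solving for -7 gives fertilizer = -2, within [-4, 8].
Intervening on mulch_depth: biomass = -4*mulch_depth + 12. Reaching -7 requires mulch_depth = 19/4, not an integer.
Intervening on planting_density: biomass = -3*planting_density + 18. Reaching -7 requires planting_density = 25/3, not an integer.

set fertilizer = -2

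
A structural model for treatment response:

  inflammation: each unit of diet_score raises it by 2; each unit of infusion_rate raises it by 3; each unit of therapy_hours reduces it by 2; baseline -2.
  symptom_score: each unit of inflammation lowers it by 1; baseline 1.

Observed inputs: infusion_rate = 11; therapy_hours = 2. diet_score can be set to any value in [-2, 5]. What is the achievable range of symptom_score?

-36 to -22

Substituting into the inflammation equation gives inflammation = 2*diet_score + 27.
So symptom_score = -2*diet_score - 26.
Linear in diet_score, so extremes are at the endpoints: diet_score = -2 gives symptom_score = -22; diet_score = 5 gives symptom_score = -36.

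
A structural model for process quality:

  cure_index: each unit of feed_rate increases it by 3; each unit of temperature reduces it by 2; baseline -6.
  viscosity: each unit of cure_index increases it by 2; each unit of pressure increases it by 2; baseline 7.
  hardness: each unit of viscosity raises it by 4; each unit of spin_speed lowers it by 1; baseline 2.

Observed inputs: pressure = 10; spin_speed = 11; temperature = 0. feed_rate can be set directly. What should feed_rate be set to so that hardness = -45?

Substituting into the cure_index equation gives cure_index = 3*feed_rate - 6.
Substituting into the viscosity equation gives viscosity = 6*feed_rate + 15.
Substituting into the hardness equation gives hardness = 24*feed_rate + 51.
Solve 24*feed_rate + 51 = -45: feed_rate = (-45 - 51) / 24 = -4.

feed_rate = -4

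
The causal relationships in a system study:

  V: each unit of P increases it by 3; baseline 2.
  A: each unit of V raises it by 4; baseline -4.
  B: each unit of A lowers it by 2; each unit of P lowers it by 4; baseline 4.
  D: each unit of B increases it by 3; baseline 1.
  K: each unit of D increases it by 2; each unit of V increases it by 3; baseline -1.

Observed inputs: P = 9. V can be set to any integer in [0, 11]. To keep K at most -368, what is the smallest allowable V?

V = 5

Intervening on V fixes its value directly, overriding its dependence on P.
Substituting into the B equation gives B = -8*V - 24.
Substituting into the D equation gives D = -24*V - 71.
Substituting into the K equation gives K = -45*V - 143.
Require -45*V - 143 ≤ -368, so V ≥ 5.
The smallest integer in [0, 11] satisfying this is 5.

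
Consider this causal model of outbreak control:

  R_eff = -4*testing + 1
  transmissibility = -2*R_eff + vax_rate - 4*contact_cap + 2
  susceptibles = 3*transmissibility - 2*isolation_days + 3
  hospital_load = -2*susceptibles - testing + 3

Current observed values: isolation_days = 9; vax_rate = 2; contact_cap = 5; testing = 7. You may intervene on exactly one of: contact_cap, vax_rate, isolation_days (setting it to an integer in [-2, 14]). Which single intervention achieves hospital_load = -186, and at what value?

set isolation_days = 13

Intervening on contact_cap: hospital_load = 24*contact_cap - 322. Reaching -186 requires contact_cap = 17/3, not an integer.
Intervening on vax_rate: hospital_load = -6*vax_rate - 190. Reaching -186 requires vax_rate = -2/3, not an integer.
Intervening on isolation_days: with other inputs at their observed values, hospital_load = 4*isolation_days - 238. Solving for -186 gives isolation_days = 13, within [-2, 14].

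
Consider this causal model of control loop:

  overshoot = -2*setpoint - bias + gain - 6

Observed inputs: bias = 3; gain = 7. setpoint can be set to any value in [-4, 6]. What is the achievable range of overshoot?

Substituting into the overshoot equation gives overshoot = -2*setpoint - 2.
Linear in setpoint, so extremes are at the endpoints: setpoint = -4 gives overshoot = 6; setpoint = 6 gives overshoot = -14.

-14 to 6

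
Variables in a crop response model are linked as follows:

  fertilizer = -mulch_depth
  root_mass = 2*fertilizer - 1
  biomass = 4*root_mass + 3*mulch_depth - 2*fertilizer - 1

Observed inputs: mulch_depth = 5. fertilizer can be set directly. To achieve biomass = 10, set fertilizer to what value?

fertilizer = 0

Intervening on fertilizer fixes its value directly, overriding its dependence on mulch_depth.
Substituting into the biomass equation gives biomass = 6*fertilizer + 10.
Solve 6*fertilizer + 10 = 10: fertilizer = (10 - 10) / 6 = 0.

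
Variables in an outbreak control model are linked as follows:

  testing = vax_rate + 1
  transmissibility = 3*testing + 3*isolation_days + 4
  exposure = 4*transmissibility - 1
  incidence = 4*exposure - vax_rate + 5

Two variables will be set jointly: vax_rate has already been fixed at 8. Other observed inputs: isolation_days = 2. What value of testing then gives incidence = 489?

testing = 7

With vax_rate held at 8:
Intervening on testing fixes its value directly, overriding its dependence on vax_rate.
Substituting into the transmissibility equation gives transmissibility = 3*testing + 10.
Substituting into the exposure equation gives exposure = 12*testing + 39.
Substituting into the incidence equation gives incidence = 48*testing + 153.
Solve 48*testing + 153 = 489: testing = (489 - 153) / 48 = 7.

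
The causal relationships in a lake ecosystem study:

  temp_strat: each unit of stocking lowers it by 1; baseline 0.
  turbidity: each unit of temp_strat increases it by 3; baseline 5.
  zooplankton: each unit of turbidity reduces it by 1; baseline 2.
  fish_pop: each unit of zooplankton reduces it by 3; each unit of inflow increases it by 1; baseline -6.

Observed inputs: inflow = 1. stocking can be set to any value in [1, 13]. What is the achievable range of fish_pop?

-113 to -5

Substituting into the turbidity equation gives turbidity = -3*stocking + 5.
zooplankton becomes 3*stocking - 3.
Substituting into the fish_pop equation gives fish_pop = -9*stocking + 4.
Linear in stocking, so extremes are at the endpoints: stocking = 1 gives fish_pop = -5; stocking = 13 gives fish_pop = -113.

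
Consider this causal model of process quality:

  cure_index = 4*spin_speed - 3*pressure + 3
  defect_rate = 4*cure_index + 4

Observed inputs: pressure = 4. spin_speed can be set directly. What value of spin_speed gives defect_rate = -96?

Substituting into the cure_index equation gives cure_index = 4*spin_speed - 9.
Substituting into the defect_rate equation gives defect_rate = 16*spin_speed - 32.
Solve 16*spin_speed - 32 = -96: spin_speed = (-96 + 32) / 16 = -4.

spin_speed = -4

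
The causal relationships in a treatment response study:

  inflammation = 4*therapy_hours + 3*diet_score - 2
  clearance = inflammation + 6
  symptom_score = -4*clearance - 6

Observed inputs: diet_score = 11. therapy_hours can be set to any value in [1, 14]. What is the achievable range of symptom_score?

Substituting into the inflammation equation gives inflammation = 4*therapy_hours + 31.
Substituting into the clearance equation gives clearance = 4*therapy_hours + 37.
symptom_score becomes -16*therapy_hours - 154.
Linear in therapy_hours, so extremes are at the endpoints: therapy_hours = 1 gives symptom_score = -170; therapy_hours = 14 gives symptom_score = -378.

-378 to -170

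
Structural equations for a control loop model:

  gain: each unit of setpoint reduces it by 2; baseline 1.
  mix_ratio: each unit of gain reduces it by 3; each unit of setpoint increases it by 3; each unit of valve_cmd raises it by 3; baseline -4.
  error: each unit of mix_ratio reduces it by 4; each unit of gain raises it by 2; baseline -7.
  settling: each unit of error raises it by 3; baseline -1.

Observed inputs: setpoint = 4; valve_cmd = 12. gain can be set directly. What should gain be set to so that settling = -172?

Intervening on gain fixes its value directly, overriding its dependence on setpoint.
Substituting into the mix_ratio equation gives mix_ratio = -3*gain + 44.
Substituting into the error equation gives error = 14*gain - 183.
Substituting into the settling equation gives settling = 42*gain - 550.
Solve 42*gain - 550 = -172: gain = (-172 + 550) / 42 = 9.

gain = 9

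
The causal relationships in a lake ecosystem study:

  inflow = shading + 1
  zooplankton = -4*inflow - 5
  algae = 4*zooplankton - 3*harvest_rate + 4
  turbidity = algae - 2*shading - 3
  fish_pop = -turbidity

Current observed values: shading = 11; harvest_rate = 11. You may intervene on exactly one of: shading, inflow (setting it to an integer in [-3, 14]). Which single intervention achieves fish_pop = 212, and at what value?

Intervening on shading: with other inputs at their observed values, fish_pop = 18*shading + 68. Solving for 212 gives shading = 8, within [-3, 14].
Intervening on inflow: fish_pop = 16*inflow + 74. Reaching 212 requires inflow = 69/8, not an integer.

set shading = 8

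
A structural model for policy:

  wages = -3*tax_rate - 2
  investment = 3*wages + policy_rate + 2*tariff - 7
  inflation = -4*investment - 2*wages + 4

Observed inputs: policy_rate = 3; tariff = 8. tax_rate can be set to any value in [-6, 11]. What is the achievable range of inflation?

Substituting into the investment equation gives investment = -9*tax_rate + 6.
This gives inflation = 42*tax_rate - 16.
Linear in tax_rate, so extremes are at the endpoints: tax_rate = -6 gives inflation = -268; tax_rate = 11 gives inflation = 446.

-268 to 446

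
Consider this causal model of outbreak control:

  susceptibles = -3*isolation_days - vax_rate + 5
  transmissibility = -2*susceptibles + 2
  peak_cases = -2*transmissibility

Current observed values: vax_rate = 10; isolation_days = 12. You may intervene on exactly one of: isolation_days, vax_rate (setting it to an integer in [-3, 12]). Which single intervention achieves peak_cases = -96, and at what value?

Intervening on isolation_days: with other inputs at their observed values, peak_cases = -12*isolation_days - 24. Solving for -96 gives isolation_days = 6, within [-3, 12].
Intervening on vax_rate: peak_cases = -4*vax_rate - 128. Reaching -96 requires vax_rate = -8, outside [-3, 12].

set isolation_days = 6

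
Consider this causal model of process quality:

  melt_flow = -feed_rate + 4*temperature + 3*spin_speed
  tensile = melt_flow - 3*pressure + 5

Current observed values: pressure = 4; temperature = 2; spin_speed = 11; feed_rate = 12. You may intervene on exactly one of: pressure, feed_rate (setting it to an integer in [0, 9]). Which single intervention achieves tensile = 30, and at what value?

set feed_rate = 4

Intervening on pressure: tensile = -3*pressure + 34. Reaching 30 requires pressure = 4/3, not an integer.
Intervening on feed_rate: with other inputs at their observed values, tensile = -feed_rate + 34. Solving for 30 gives feed_rate = 4, within [0, 9].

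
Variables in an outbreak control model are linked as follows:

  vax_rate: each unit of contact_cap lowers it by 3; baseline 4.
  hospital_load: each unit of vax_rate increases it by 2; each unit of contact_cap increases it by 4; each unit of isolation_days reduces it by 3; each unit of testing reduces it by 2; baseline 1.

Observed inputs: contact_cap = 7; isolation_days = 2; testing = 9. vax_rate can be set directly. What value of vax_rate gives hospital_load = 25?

vax_rate = 10

Intervening on vax_rate fixes its value directly, overriding its dependence on contact_cap.
Substituting into the hospital_load equation gives hospital_load = 2*vax_rate + 5.
Solve 2*vax_rate + 5 = 25: vax_rate = (25 - 5) / 2 = 10.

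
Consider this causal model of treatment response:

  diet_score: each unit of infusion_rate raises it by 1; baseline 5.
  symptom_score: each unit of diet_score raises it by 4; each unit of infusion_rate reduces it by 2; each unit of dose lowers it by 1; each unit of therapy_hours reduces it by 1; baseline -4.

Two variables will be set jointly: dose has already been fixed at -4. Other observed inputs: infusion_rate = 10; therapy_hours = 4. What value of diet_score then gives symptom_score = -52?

With dose held at -4:
Intervening on diet_score fixes its value directly, overriding its dependence on infusion_rate.
Substituting into the symptom_score equation gives symptom_score = 4*diet_score - 24.
Solve 4*diet_score - 24 = -52: diet_score = (-52 + 24) / 4 = -7.

diet_score = -7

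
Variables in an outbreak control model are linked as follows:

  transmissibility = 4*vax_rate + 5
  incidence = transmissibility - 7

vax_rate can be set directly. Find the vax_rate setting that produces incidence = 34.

Substituting into the incidence equation gives incidence = 4*vax_rate - 2.
Solve 4*vax_rate - 2 = 34: vax_rate = (34 + 2) / 4 = 9.

vax_rate = 9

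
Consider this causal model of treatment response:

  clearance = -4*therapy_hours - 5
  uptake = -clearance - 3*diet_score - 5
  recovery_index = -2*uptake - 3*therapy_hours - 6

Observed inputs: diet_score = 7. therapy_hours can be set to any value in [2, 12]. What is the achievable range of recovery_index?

Substituting into the uptake equation gives uptake = 4*therapy_hours - 21.
recovery_index becomes -11*therapy_hours + 36.
Linear in therapy_hours, so extremes are at the endpoints: therapy_hours = 2 gives recovery_index = 14; therapy_hours = 12 gives recovery_index = -96.

-96 to 14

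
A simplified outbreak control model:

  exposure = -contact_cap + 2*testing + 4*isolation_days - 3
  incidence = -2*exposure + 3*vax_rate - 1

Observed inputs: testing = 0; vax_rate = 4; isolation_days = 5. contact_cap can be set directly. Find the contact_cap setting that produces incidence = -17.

Substituting into the exposure equation gives exposure = -contact_cap + 17.
Substituting into the incidence equation gives incidence = 2*contact_cap - 23.
Solve 2*contact_cap - 23 = -17: contact_cap = (-17 + 23) / 2 = 3.

contact_cap = 3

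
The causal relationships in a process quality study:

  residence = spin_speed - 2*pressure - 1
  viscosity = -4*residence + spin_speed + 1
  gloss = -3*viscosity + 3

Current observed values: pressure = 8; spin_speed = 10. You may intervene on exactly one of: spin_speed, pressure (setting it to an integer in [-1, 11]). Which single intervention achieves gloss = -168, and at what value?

Intervening on spin_speed: with other inputs at their observed values, gloss = 9*spin_speed - 204. Solving for -168 gives spin_speed = 4, within [-1, 11].
Intervening on pressure: gloss = -24*pressure + 78. Reaching -168 requires pressure = 41/4, not an integer.

set spin_speed = 4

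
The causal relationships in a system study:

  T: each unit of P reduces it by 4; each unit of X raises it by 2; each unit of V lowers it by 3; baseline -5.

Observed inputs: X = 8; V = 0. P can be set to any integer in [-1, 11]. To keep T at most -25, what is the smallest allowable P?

P = 9

Substituting into the T equation gives T = -4*P + 11.
Require -4*P + 11 ≤ -25, so P ≥ 9.
The smallest integer in [-1, 11] satisfying this is 9.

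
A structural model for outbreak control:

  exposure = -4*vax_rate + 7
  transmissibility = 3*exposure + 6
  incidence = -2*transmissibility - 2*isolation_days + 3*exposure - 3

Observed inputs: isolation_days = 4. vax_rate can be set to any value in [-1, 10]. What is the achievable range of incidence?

Substituting into the transmissibility equation gives transmissibility = -12*vax_rate + 27.
So incidence = 12*vax_rate - 44.
Linear in vax_rate, so extremes are at the endpoints: vax_rate = -1 gives incidence = -56; vax_rate = 10 gives incidence = 76.

-56 to 76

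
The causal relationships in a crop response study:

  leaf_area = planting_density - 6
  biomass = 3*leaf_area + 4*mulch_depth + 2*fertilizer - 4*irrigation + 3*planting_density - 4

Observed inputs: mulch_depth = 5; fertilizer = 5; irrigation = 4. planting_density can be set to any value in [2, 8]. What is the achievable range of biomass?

4 to 40

Substituting into the biomass equation gives biomass = 6*planting_density - 8.
Linear in planting_density, so extremes are at the endpoints: planting_density = 2 gives biomass = 4; planting_density = 8 gives biomass = 40.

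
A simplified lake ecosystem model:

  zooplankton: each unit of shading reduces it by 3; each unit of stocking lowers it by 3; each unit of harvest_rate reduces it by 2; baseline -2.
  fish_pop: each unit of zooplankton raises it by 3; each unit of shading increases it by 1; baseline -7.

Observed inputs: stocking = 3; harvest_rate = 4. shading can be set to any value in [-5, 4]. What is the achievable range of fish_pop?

Substituting into the zooplankton equation gives zooplankton = -3*shading - 19.
fish_pop becomes -8*shading - 64.
Linear in shading, so extremes are at the endpoints: shading = -5 gives fish_pop = -24; shading = 4 gives fish_pop = -96.

-96 to -24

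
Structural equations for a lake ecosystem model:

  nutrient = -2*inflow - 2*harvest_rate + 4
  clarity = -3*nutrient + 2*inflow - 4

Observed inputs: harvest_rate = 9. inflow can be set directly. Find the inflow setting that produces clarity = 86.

Substituting into the nutrient equation gives nutrient = -2*inflow - 14.
Substituting into the clarity equation gives clarity = 8*inflow + 38.
Solve 8*inflow + 38 = 86: inflow = (86 - 38) / 8 = 6.

inflow = 6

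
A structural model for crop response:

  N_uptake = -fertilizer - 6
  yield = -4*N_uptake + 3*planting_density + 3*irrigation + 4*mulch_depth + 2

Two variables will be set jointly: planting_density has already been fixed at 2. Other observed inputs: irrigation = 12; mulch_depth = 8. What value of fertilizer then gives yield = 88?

With planting_density held at 2:
Substituting into the yield equation gives yield = 4*fertilizer + 100.
Solve 4*fertilizer + 100 = 88: fertilizer = (88 - 100) / 4 = -3.

fertilizer = -3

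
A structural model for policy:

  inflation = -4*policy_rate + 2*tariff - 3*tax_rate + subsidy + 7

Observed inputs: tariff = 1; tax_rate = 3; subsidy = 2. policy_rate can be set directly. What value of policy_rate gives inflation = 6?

policy_rate = -1

Substituting into the inflation equation gives inflation = -4*policy_rate + 2.
Solve -4*policy_rate + 2 = 6: policy_rate = (6 - 2) / -4 = -1.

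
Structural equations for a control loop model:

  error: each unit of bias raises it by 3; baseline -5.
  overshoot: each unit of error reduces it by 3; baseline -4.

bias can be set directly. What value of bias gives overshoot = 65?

Substituting into the overshoot equation gives overshoot = -9*bias + 11.
Solve -9*bias + 11 = 65: bias = (65 - 11) / -9 = -6.

bias = -6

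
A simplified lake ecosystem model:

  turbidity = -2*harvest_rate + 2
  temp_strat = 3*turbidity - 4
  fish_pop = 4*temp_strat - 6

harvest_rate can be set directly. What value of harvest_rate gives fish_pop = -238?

Substituting into the temp_strat equation gives temp_strat = -6*harvest_rate + 2.
So fish_pop = -24*harvest_rate + 2.
Solve -24*harvest_rate + 2 = -238: harvest_rate = (-238 - 2) / -24 = 10.

harvest_rate = 10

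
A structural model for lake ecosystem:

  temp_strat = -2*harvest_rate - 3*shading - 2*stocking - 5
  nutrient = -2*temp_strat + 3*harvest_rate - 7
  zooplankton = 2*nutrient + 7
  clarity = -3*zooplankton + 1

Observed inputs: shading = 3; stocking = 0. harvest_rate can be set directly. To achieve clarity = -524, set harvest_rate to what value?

Substituting into the temp_strat equation gives temp_strat = -2*harvest_rate - 14.
So nutrient = 7*harvest_rate + 21.
Substituting into the zooplankton equation gives zooplankton = 14*harvest_rate + 49.
This gives clarity = -42*harvest_rate - 146.
Solve -42*harvest_rate - 146 = -524: harvest_rate = (-524 + 146) / -42 = 9.

harvest_rate = 9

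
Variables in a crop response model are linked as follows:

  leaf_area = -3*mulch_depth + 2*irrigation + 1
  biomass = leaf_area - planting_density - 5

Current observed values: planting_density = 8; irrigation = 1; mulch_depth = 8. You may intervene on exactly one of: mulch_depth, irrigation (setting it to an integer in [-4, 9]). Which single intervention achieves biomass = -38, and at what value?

set irrigation = -1

Intervening on mulch_depth: biomass = -3*mulch_depth - 10. Reaching -38 requires mulch_depth = 28/3, not an integer.
Intervening on irrigation: with other inputs at their observed values, biomass = 2*irrigation - 36. Solving for -38 gives irrigation = -1, within [-4, 9].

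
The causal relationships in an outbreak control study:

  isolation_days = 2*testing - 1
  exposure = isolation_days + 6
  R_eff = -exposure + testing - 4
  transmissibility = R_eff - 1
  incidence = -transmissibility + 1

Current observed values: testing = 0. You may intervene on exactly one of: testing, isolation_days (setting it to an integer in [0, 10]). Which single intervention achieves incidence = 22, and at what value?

set isolation_days = 10

Intervening on testing: incidence = testing + 11. Reaching 22 requires testing = 11, outside [0, 10].
Intervening on isolation_days: with other inputs at their observed values, incidence = isolation_days + 12. Solving for 22 gives isolation_days = 10, within [0, 10].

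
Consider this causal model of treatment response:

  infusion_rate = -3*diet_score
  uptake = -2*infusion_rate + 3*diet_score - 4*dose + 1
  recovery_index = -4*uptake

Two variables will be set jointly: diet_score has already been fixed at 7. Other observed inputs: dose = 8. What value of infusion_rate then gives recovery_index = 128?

With diet_score held at 7:
Intervening on infusion_rate fixes its value directly, overriding its dependence on diet_score.
Substituting into the uptake equation gives uptake = -2*infusion_rate - 10.
Substituting into the recovery_index equation gives recovery_index = 8*infusion_rate + 40.
Solve 8*infusion_rate + 40 = 128: infusion_rate = (128 - 40) / 8 = 11.

infusion_rate = 11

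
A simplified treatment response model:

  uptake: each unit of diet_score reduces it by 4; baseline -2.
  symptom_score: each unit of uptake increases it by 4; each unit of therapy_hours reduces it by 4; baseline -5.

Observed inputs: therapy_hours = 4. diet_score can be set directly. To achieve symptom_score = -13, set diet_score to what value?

Substituting into the symptom_score equation gives symptom_score = -16*diet_score - 29.
Solve -16*diet_score - 29 = -13: diet_score = (-13 + 29) / -16 = -1.

diet_score = -1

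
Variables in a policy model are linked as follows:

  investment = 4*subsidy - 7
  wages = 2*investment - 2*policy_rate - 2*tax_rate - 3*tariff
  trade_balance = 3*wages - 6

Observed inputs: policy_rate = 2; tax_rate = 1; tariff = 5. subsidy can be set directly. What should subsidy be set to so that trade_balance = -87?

subsidy = 1

Substituting into the wages equation gives wages = 8*subsidy - 35.
Substituting into the trade_balance equation gives trade_balance = 24*subsidy - 111.
Solve 24*subsidy - 111 = -87: subsidy = (-87 + 111) / 24 = 1.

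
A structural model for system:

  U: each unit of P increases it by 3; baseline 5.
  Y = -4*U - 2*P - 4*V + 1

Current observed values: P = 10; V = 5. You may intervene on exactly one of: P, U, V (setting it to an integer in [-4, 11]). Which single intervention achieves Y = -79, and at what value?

set U = 10

Intervening on P: Y = -14*P - 39. Reaching -79 requires P = 20/7, not an integer.
Intervening on U: with other inputs at their observed values, Y = -4*U - 39. Solving for -79 gives U = 10, within [-4, 11].
Intervening on V: Y = -4*V - 159. Reaching -79 requires V = -20, outside [-4, 11].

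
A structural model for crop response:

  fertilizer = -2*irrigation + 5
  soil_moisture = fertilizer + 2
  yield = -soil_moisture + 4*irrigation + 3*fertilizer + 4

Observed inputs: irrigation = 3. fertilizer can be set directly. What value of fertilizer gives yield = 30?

fertilizer = 8

Intervening on fertilizer fixes its value directly, overriding its dependence on irrigation.
Substituting into the yield equation gives yield = 2*fertilizer + 14.
Solve 2*fertilizer + 14 = 30: fertilizer = (30 - 14) / 2 = 8.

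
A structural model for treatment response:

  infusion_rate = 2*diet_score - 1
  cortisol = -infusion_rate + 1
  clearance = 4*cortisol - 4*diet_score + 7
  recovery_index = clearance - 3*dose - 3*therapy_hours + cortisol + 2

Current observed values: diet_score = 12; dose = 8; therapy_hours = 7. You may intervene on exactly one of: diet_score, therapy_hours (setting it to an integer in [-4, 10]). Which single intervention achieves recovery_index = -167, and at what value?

Intervening on diet_score: recovery_index = -14*diet_score - 26. Reaching -167 requires diet_score = 141/14, not an integer.
Intervening on therapy_hours: with other inputs at their observed values, recovery_index = -3*therapy_hours - 173. Solving for -167 gives therapy_hours = -2, within [-4, 10].

set therapy_hours = -2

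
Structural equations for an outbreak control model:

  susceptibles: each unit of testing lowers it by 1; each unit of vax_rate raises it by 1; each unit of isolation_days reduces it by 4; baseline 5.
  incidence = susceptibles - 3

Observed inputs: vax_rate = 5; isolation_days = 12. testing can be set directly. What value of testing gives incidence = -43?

testing = 2

Substituting into the susceptibles equation gives susceptibles = -testing - 38.
So incidence = -testing - 41.
Solve -testing - 41 = -43: testing = (-43 + 41) / -1 = 2.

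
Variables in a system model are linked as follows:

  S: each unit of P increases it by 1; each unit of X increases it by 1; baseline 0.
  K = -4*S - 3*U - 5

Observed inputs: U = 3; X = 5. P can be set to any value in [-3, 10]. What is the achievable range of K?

Substituting into the S equation gives S = P + 5.
Substituting into the K equation gives K = -4*P - 34.
Linear in P, so extremes are at the endpoints: P = -3 gives K = -22; P = 10 gives K = -74.

-74 to -22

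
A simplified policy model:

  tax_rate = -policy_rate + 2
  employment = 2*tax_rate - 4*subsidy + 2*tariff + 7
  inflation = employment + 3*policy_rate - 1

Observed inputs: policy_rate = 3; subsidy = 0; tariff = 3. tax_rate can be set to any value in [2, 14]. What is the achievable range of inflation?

25 to 49

Intervening on tax_rate fixes its value directly, overriding its dependence on policy_rate.
Substituting into the employment equation gives employment = 2*tax_rate + 13.
inflation becomes 2*tax_rate + 21.
Linear in tax_rate, so extremes are at the endpoints: tax_rate = 2 gives inflation = 25; tax_rate = 14 gives inflation = 49.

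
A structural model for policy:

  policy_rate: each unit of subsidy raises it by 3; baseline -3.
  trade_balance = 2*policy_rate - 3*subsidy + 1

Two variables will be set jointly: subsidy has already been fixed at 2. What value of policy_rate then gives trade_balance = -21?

policy_rate = -8

With subsidy held at 2:
Intervening on policy_rate fixes its value directly, overriding its dependence on subsidy.
Substituting into the trade_balance equation gives trade_balance = 2*policy_rate - 5.
Solve 2*policy_rate - 5 = -21: policy_rate = (-21 + 5) / 2 = -8.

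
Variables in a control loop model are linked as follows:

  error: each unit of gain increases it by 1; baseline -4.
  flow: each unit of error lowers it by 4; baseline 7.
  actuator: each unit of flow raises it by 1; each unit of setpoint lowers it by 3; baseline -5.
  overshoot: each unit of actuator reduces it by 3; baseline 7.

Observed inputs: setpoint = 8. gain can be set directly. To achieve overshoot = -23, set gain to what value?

Substituting into the flow equation gives flow = -4*gain + 23.
Substituting into the actuator equation gives actuator = -4*gain - 6.
This gives overshoot = 12*gain + 25.
Solve 12*gain + 25 = -23: gain = (-23 - 25) / 12 = -4.

gain = -4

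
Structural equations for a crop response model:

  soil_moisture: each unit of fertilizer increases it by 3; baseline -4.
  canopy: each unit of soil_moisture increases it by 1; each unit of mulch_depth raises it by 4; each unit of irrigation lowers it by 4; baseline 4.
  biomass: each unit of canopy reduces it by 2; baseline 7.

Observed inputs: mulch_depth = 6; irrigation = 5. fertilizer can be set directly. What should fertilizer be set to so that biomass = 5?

fertilizer = -1

Substituting into the canopy equation gives canopy = 3*fertilizer + 4.
biomass becomes -6*fertilizer - 1.
Solve -6*fertilizer - 1 = 5: fertilizer = (5 + 1) / -6 = -1.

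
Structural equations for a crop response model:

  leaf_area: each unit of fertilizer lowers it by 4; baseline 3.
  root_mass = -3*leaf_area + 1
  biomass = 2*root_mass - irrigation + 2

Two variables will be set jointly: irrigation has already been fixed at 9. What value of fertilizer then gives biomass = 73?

With irrigation held at 9:
Substituting into the root_mass equation gives root_mass = 12*fertilizer - 8.
Substituting into the biomass equation gives biomass = 24*fertilizer - 23.
Solve 24*fertilizer - 23 = 73: fertilizer = (73 + 23) / 24 = 4.

fertilizer = 4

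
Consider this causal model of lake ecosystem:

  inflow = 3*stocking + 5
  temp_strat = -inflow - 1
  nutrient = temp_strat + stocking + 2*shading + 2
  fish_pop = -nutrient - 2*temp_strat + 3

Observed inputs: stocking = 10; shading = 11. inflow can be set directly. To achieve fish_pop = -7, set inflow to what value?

inflow = 7

Intervening on inflow fixes its value directly, overriding its dependence on stocking.
Substituting into the nutrient equation gives nutrient = -inflow + 33.
Substituting into the fish_pop equation gives fish_pop = 3*inflow - 28.
Solve 3*inflow - 28 = -7: inflow = (-7 + 28) / 3 = 7.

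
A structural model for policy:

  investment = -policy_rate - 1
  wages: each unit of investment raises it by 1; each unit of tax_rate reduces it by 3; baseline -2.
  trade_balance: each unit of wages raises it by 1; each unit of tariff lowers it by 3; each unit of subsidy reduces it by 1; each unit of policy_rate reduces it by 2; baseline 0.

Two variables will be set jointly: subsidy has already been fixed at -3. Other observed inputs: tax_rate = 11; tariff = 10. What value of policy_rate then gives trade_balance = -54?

With subsidy held at -3:
Substituting into the wages equation gives wages = -policy_rate - 36.
This gives trade_balance = -3*policy_rate - 63.
Solve -3*policy_rate - 63 = -54: policy_rate = (-54 + 63) / -3 = -3.

policy_rate = -3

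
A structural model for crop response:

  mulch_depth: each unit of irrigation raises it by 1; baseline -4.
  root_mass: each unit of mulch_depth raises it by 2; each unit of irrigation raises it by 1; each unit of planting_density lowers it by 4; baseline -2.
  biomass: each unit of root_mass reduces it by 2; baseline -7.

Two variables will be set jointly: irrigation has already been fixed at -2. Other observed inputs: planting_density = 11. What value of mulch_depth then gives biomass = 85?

With irrigation held at -2:
Intervening on mulch_depth fixes its value directly, overriding its dependence on irrigation.
Substituting into the root_mass equation gives root_mass = 2*mulch_depth - 48.
Substituting into the biomass equation gives biomass = -4*mulch_depth + 89.
Solve -4*mulch_depth + 89 = 85: mulch_depth = (85 - 89) / -4 = 1.

mulch_depth = 1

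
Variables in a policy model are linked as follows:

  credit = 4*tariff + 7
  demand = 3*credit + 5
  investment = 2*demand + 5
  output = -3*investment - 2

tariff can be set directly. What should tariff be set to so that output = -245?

Substituting into the demand equation gives demand = 12*tariff + 26.
Substituting into the investment equation gives investment = 24*tariff + 57.
So output = -72*tariff - 173.
Solve -72*tariff - 173 = -245: tariff = (-245 + 173) / -72 = 1.

tariff = 1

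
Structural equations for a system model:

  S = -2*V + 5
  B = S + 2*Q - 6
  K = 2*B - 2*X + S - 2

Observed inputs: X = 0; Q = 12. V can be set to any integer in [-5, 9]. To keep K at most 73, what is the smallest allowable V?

Substituting into the B equation gives B = -2*V + 23.
This gives K = -6*V + 49.
Require -6*V + 49 ≤ 73, so V ≥ -4.
The smallest integer in [-5, 9] satisfying this is -4.

V = -4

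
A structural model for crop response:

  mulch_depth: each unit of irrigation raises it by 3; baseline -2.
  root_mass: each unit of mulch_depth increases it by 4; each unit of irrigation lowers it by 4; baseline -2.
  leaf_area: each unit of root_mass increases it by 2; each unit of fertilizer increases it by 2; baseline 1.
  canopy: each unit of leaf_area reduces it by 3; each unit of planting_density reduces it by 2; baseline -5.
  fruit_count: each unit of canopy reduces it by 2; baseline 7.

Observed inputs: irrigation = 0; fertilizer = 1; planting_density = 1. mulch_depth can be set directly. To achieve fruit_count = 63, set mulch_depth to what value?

mulch_depth = 1

Intervening on mulch_depth fixes its value directly, overriding its dependence on irrigation.
Substituting into the root_mass equation gives root_mass = 4*mulch_depth - 2.
Substituting into the leaf_area equation gives leaf_area = 8*mulch_depth - 1.
canopy becomes -24*mulch_depth - 4.
Substituting into the fruit_count equation gives fruit_count = 48*mulch_depth + 15.
Solve 48*mulch_depth + 15 = 63: mulch_depth = (63 - 15) / 48 = 1.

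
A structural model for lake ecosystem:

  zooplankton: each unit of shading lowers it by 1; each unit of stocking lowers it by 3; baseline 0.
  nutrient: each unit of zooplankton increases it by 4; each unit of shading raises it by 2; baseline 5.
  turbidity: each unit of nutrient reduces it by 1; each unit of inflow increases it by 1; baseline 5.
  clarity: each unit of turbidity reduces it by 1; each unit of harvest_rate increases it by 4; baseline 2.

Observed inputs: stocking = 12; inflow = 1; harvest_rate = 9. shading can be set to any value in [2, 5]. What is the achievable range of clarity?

Substituting into the zooplankton equation gives zooplankton = -shading - 36.
This gives nutrient = -2*shading - 139.
This gives turbidity = 2*shading + 145.
This gives clarity = -2*shading - 107.
Linear in shading, so extremes are at the endpoints: shading = 2 gives clarity = -111; shading = 5 gives clarity = -117.

-117 to -111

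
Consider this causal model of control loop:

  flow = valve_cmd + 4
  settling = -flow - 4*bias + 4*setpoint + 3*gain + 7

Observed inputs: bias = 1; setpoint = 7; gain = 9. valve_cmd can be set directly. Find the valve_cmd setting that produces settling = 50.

Substituting into the settling equation gives settling = -valve_cmd + 54.
Solve -valve_cmd + 54 = 50: valve_cmd = (50 - 54) / -1 = 4.

valve_cmd = 4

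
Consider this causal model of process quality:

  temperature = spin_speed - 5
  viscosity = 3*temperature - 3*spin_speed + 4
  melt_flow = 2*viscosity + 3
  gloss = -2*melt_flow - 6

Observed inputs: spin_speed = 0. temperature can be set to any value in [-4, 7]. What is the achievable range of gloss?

Intervening on temperature fixes its value directly, overriding its dependence on spin_speed.
Substituting into the viscosity equation gives viscosity = 3*temperature + 4.
Substituting into the melt_flow equation gives melt_flow = 6*temperature + 11.
Substituting into the gloss equation gives gloss = -12*temperature - 28.
Linear in temperature, so extremes are at the endpoints: temperature = -4 gives gloss = 20; temperature = 7 gives gloss = -112.

-112 to 20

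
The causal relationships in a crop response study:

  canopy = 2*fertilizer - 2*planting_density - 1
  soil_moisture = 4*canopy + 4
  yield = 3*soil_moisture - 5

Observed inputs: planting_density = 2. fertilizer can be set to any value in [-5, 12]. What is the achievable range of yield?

-173 to 235

Substituting into the canopy equation gives canopy = 2*fertilizer - 5.
This gives soil_moisture = 8*fertilizer - 16.
This gives yield = 24*fertilizer - 53.
Linear in fertilizer, so extremes are at the endpoints: fertilizer = -5 gives yield = -173; fertilizer = 12 gives yield = 235.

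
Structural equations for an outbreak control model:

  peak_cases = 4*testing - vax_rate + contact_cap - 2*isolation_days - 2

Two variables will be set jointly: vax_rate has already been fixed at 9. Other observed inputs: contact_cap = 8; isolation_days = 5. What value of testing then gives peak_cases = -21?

testing = -2

With vax_rate held at 9:
Substituting into the peak_cases equation gives peak_cases = 4*testing - 13.
Solve 4*testing - 13 = -21: testing = (-21 + 13) / 4 = -2.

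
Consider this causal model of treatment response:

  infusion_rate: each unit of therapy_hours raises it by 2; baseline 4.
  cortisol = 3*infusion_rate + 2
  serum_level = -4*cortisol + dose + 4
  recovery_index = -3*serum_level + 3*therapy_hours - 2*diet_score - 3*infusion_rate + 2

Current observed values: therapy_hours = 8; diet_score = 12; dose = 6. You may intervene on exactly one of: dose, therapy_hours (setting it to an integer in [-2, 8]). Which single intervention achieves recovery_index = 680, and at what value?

set dose = -2

Intervening on dose: with other inputs at their observed values, recovery_index = -3*dose + 674. Solving for 680 gives dose = -2, within [-2, 8].
Intervening on therapy_hours: recovery_index = 69*therapy_hours + 104. Reaching 680 requires therapy_hours = 192/23, not an integer.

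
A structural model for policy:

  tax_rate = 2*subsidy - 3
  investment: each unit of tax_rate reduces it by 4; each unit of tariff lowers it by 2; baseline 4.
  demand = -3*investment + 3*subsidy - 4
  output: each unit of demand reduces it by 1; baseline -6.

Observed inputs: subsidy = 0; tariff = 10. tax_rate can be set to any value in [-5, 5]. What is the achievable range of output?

-110 to 10

Intervening on tax_rate fixes its value directly, overriding its dependence on subsidy.
Substituting into the investment equation gives investment = -4*tax_rate - 16.
Substituting into the demand equation gives demand = 12*tax_rate + 44.
So output = -12*tax_rate - 50.
Linear in tax_rate, so extremes are at the endpoints: tax_rate = -5 gives output = 10; tax_rate = 5 gives output = -110.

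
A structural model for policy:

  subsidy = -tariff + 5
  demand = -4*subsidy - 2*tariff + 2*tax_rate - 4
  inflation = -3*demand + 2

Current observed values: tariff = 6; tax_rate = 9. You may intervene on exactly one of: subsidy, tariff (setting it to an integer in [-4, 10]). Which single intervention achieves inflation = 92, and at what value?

set subsidy = 8

Intervening on subsidy: with other inputs at their observed values, inflation = 12*subsidy - 4. Solving for 92 gives subsidy = 8, within [-4, 10].
Intervening on tariff: inflation = -6*tariff + 20. Reaching 92 requires tariff = -12, outside [-4, 10].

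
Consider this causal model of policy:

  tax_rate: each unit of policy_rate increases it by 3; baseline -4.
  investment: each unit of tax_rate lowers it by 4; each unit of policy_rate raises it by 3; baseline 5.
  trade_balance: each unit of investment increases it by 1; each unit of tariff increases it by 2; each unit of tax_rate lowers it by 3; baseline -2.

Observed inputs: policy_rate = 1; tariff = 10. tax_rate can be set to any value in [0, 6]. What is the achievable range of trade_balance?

-16 to 26

Intervening on tax_rate fixes its value directly, overriding its dependence on policy_rate.
Substituting into the investment equation gives investment = -4*tax_rate + 8.
trade_balance becomes -7*tax_rate + 26.
Linear in tax_rate, so extremes are at the endpoints: tax_rate = 0 gives trade_balance = 26; tax_rate = 6 gives trade_balance = -16.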